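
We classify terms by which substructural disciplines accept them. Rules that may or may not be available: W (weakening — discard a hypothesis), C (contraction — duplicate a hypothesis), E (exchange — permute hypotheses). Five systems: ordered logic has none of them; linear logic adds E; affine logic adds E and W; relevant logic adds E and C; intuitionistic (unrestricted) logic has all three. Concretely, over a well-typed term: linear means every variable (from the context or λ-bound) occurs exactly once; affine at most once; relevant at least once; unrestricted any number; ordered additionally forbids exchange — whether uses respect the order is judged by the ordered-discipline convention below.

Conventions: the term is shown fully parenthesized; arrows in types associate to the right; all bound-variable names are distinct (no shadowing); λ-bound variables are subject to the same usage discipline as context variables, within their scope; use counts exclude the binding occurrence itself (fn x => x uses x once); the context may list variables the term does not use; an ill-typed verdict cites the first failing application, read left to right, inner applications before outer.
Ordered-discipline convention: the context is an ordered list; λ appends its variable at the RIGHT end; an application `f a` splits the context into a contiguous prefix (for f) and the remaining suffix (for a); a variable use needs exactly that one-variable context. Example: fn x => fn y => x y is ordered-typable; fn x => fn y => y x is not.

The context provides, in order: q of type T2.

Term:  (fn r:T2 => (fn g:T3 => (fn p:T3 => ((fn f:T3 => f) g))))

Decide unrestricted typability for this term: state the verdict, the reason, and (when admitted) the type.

yes — well-typed at T2 → T3 → T3 → T3; no restrictions here; term : T2 → T3 → T3 → T3
counts: q ×0, r (λ-bound) ×0, g (λ-bound) ×1, p (λ-bound) ×0, f (λ-bound) ×1
left-to-right use order: f, g
typing: well-typed — term : T2 → T3 → T3 → T3
all disciplines: ordered ✗; linear ✗; affine ✓; relevant ✗; unrestricted ✓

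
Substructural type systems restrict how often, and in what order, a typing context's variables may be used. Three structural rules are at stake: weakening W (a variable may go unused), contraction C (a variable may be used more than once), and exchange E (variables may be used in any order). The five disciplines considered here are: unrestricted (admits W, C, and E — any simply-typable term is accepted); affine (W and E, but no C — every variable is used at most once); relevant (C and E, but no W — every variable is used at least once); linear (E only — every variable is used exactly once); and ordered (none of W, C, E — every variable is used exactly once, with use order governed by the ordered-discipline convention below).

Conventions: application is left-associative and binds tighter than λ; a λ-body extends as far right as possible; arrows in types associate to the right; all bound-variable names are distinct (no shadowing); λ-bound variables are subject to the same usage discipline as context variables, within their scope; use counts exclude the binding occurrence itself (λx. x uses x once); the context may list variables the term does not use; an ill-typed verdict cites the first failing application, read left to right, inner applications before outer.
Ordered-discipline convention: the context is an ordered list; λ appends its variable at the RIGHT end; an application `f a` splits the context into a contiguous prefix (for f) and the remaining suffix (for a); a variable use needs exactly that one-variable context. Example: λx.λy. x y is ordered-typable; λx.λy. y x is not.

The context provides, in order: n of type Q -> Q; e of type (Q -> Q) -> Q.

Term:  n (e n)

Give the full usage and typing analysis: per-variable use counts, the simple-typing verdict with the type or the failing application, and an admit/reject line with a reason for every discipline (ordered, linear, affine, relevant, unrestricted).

usage: n=2; e=1
uses in reading order: n, e, n
typing: well-typed — term : Q
ordered ✗ (n ×2 used more than once (contraction))
linear ✗ (n ×2 used more than once (contraction))
affine ✗ (n ×2 used more than once (contraction))
relevant ✓ (every one of n, e appears)
unrestricted ✓ (simply typable at Q; W, C, E all held)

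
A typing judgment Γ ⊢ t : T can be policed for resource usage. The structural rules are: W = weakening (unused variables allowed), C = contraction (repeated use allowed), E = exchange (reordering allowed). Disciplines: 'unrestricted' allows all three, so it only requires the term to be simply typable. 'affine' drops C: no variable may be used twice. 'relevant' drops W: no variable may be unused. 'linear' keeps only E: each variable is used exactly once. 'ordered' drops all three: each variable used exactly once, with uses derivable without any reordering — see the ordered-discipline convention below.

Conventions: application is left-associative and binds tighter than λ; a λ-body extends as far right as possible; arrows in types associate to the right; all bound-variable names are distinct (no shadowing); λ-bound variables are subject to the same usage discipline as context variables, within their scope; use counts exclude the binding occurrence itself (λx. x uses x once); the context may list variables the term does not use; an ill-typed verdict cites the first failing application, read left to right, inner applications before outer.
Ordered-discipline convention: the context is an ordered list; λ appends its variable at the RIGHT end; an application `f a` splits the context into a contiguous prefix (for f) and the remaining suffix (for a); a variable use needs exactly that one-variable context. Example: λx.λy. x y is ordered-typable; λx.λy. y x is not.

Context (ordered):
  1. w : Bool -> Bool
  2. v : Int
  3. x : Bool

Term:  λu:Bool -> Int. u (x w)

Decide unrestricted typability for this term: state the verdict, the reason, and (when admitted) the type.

no — the type mismatch rejects it
variable uses: w ×1, v ×0, x ×1, u (λ-bound) ×1
use order (left to right): u, x, w
typing: ill-typed: non-arrow in function slot: Bool
summary: ordered ✗ | linear ✗ | affine ✗ | relevant ✗ | unrestricted ✗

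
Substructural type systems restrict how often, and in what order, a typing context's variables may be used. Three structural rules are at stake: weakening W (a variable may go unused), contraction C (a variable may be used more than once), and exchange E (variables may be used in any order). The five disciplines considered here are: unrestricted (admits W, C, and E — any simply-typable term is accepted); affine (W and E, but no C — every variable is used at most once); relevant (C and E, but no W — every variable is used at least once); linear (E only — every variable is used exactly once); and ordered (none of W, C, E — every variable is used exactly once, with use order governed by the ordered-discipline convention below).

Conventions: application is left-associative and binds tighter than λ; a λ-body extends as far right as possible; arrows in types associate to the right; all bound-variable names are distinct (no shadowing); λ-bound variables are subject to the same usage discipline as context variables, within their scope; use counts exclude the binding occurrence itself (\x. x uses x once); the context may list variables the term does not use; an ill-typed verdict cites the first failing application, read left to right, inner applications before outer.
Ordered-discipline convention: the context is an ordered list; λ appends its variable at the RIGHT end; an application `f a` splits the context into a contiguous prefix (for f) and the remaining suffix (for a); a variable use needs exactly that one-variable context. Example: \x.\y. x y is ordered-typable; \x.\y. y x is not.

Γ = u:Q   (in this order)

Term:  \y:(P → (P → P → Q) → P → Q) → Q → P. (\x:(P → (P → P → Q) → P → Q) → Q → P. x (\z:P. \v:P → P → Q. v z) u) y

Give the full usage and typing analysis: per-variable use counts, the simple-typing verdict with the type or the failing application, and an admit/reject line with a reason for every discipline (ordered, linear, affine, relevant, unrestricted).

usage: u=1, y (λ-bound)=1, x (λ-bound)=1, z (λ-bound)=1, v (λ-bound)=1
uses in reading order: x, v, z, u, y
typing: well-typed — term : ((P → (P → P → Q) → P → Q) → Q → P) → P
ordered: ✗, no ordered split (uses run x, v, z, u, y)
linear: ✓, single use per variable (u, y, x, z, v)
affine: ✓, u, y, x, z, v: no repeats, contraction unneeded
relevant: ✓, none of u, y, x, z, v goes unused
unrestricted: ✓, well-typed at ((P → (P → P → Q) → P → Q) → Q → P) → P; no restrictions here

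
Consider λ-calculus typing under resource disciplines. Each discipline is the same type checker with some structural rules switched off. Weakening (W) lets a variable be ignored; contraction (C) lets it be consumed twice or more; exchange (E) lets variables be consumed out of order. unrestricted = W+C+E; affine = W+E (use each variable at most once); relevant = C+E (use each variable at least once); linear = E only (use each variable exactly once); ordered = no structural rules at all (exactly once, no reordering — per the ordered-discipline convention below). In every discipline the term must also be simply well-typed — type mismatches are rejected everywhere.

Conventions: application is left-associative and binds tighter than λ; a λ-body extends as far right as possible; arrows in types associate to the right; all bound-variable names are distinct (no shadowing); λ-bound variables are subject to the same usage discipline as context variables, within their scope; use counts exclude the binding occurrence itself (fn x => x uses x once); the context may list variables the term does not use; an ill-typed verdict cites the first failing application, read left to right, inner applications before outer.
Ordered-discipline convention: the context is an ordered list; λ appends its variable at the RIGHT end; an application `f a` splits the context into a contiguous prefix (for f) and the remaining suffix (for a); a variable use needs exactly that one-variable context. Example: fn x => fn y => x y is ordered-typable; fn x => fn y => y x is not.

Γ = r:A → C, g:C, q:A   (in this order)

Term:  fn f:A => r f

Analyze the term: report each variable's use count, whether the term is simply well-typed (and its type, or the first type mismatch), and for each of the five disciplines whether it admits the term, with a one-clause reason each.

counts: r=1; g=0; q=0; f [bound]=1
uses in reading order: r, f
typing: well-typed — term : A → C
ordered: ✗ — unused: g, q — weakening required
linear: ✗ — unused: g, q — weakening required
affine: ✓ — at most one use each (r, g, q, f)
relevant: ✗ — unused: g, q — weakening required
unrestricted: ✓ — well-typed at A → C; no restrictions here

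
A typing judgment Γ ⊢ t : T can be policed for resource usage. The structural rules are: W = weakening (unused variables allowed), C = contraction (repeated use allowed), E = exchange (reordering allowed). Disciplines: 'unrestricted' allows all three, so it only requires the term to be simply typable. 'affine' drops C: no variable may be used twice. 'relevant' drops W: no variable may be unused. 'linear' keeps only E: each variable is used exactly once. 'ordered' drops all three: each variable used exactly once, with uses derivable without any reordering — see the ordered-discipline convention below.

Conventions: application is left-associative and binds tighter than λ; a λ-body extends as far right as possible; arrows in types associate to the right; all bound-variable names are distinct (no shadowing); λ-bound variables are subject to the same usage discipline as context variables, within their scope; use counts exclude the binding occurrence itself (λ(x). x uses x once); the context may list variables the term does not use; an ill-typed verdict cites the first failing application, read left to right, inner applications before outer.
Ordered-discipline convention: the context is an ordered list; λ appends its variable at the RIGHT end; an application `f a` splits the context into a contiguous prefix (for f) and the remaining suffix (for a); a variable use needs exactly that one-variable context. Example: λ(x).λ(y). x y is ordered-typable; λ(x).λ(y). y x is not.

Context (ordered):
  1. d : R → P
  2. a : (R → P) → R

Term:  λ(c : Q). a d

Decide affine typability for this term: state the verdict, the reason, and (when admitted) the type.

yes — no duplicate uses among d, a, c; term : Q → R
usage: d: 1, a: 1, c (λ-bound): 0
order of uses: a, d
typing: ✓ — Q → R
summary: ordered ✗ | linear ✗ | affine ✓ | relevant ✗ | unrestricted ✓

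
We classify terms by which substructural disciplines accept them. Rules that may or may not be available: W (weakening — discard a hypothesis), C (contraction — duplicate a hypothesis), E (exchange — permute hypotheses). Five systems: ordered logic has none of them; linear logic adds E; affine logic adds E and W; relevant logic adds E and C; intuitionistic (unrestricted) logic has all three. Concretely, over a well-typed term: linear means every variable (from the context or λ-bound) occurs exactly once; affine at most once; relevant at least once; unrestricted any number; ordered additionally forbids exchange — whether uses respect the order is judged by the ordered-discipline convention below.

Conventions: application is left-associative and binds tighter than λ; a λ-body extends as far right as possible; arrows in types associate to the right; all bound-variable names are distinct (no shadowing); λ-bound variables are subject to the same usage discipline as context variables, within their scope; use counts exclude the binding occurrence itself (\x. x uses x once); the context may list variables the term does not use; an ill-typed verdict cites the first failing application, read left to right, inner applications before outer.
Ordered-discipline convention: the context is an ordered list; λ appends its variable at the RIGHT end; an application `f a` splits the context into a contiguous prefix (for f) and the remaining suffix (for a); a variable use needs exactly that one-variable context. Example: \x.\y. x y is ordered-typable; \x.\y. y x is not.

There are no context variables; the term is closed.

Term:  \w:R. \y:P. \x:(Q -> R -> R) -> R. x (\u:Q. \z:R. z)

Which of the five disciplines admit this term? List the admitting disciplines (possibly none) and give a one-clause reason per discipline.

admitted by: affine, unrestricted
counts: w (bound): 0, y (bound): 0, x (bound): 1, u (bound): 0, z (bound): 1
uses in reading order: x, z
typing: the term checks, with type R -> P -> ((Q -> R -> R) -> R) -> R
ordered: ✗, w, y, u left unused
linear: ✗, w, y, u left unused
affine: ✓, no duplicate uses among w, y, x, u, z
relevant: ✗, w, y, u left unused
unrestricted: ✓, typability at R -> P -> ((Q -> R -> R) -> R) -> R is all that's needed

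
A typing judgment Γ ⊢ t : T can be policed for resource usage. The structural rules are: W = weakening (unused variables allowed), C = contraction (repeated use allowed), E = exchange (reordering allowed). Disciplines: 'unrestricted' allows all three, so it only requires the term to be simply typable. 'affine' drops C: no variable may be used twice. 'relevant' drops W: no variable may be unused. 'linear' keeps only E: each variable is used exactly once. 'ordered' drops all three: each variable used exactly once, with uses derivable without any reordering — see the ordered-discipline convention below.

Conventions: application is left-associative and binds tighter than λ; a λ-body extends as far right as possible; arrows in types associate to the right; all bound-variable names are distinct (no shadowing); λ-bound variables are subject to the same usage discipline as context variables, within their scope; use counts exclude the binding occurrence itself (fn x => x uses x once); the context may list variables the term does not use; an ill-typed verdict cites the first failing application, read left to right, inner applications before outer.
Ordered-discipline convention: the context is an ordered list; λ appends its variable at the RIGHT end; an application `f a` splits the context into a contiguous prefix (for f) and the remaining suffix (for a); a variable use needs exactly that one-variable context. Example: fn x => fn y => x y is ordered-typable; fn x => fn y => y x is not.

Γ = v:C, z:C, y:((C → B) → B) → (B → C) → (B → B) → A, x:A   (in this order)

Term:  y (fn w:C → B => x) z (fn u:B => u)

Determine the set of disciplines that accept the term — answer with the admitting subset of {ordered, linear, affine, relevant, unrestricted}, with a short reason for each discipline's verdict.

admitting disciplines: none
variable uses: v ×0; z ×1; y ×1; x ×1; w (bound) ×0; u (bound) ×1
order of uses: y, x, z, u
typing: ill-typed: an application expects (C → B) → B but receives (C → B) → A
ordered: ✗ — fails simple typing
linear: ✗ — a type mismatch blocks all five
affine: ✗ — the type mismatch rejects it
relevant: ✗ — not simply typable
unrestricted: ✗ — fails simple typing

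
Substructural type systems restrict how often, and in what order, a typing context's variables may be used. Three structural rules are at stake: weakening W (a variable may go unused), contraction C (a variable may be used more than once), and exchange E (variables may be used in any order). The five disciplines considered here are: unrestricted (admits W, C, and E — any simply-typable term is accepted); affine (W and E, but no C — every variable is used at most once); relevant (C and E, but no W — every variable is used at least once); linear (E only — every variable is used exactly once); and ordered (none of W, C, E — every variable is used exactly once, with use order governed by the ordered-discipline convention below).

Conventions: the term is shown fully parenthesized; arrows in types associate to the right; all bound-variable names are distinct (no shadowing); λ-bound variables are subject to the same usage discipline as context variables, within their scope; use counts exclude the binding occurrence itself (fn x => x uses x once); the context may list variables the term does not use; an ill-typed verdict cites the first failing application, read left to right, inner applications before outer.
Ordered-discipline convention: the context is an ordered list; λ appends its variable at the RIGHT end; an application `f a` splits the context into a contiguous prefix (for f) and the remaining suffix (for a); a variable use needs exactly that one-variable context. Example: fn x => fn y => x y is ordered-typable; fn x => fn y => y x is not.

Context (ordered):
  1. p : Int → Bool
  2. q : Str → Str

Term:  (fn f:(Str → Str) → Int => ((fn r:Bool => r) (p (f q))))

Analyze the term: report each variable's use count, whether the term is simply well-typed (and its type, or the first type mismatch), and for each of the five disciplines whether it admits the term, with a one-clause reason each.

use counts: p=1; q=1; f (λ-bound)=1; r (λ-bound)=1
order of uses: r, p, f, q
typing: well-typed at ((Str → Str) → Int) → Bool
ordered: ✗, needs exchange: uses follow r, p, f, q
linear: ✓, p, q, f, r: one use apiece
affine: ✓, at most one use each (p, q, f, r)
relevant: ✓, p, q, f, r: all used, weakening unneeded
unrestricted: ✓, type-checks (((Str → Str) → Int) → Bool) and nothing is barred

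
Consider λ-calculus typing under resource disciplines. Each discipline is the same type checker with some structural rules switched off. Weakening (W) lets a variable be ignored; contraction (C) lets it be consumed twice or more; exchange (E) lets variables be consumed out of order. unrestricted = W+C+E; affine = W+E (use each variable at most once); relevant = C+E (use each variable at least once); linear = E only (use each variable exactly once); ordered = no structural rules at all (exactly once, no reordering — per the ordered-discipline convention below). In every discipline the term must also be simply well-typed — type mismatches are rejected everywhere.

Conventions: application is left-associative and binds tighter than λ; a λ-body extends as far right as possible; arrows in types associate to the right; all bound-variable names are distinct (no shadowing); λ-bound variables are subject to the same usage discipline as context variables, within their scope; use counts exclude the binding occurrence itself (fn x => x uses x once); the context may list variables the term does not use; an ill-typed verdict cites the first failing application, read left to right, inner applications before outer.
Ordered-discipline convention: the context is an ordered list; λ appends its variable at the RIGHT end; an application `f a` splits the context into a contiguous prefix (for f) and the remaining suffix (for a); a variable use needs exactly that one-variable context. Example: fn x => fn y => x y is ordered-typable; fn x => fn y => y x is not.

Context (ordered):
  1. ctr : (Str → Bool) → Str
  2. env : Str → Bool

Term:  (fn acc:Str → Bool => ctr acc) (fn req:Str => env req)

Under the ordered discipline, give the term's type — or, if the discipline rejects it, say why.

term : Str
variable uses: ctr: 1×, env: 1×, acc (bound): 1×, req (bound): 1×
use order (left to right): ctr, acc, env, req
typing: well-typed at Str
per-discipline verdicts: ordered ✓ | linear ✓ | affine ✓ | relevant ✓ | unrestricted ✓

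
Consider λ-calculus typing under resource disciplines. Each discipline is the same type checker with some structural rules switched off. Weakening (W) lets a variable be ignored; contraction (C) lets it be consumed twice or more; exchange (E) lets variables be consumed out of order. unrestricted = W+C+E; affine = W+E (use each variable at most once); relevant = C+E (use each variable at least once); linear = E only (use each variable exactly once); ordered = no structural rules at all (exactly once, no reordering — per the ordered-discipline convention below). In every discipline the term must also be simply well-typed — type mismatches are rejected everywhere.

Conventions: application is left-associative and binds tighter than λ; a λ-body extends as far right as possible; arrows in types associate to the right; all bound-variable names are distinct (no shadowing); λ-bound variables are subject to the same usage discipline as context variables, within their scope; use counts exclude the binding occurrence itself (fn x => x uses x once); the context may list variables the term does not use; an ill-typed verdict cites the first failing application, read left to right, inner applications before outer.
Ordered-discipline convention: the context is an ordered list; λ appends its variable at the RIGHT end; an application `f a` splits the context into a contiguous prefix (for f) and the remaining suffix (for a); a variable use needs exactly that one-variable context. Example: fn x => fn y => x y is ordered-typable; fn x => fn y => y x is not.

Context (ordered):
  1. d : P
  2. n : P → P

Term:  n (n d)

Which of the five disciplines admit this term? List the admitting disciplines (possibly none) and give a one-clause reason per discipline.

admitted by: relevant, unrestricted
variable uses: d: 1×, n: 2×
left-to-right use order: n, n, d
typing: well-typed at P
ordered: ✗ — repeated use of n ×2
linear: ✗ — repeated use of n ×2
affine: ✗ — repeated use of n ×2
relevant: ✓ — d, n: all used, weakening unneeded
unrestricted: ✓ — well-typed at P; no restrictions here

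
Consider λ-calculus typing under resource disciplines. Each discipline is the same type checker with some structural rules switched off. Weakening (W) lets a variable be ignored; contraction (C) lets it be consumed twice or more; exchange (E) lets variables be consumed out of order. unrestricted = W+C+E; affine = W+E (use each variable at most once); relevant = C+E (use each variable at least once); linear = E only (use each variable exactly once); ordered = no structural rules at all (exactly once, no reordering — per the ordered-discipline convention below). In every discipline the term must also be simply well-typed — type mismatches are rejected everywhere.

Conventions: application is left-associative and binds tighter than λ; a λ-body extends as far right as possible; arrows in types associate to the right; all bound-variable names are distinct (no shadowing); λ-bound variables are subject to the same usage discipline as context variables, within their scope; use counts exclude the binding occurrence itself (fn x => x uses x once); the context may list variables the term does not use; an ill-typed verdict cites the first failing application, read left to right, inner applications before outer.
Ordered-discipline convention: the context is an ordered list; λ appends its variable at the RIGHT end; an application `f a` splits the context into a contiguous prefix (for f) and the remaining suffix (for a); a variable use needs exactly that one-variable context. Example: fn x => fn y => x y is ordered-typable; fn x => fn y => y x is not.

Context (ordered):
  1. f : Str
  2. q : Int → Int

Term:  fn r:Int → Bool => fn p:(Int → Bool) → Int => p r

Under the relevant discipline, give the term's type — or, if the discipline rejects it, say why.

not well-typed under relevant — needs weakening: f, q unused
usage: f=0, q=0, r [bound]=1, p [bound]=1
order of uses: p, r
typing: the term checks, with type (Int → Bool) → ((Int → Bool) → Int) → Int
across the five disciplines: ordered ✗ · linear ✗ · affine ✓ · relevant ✗ · unrestricted ✓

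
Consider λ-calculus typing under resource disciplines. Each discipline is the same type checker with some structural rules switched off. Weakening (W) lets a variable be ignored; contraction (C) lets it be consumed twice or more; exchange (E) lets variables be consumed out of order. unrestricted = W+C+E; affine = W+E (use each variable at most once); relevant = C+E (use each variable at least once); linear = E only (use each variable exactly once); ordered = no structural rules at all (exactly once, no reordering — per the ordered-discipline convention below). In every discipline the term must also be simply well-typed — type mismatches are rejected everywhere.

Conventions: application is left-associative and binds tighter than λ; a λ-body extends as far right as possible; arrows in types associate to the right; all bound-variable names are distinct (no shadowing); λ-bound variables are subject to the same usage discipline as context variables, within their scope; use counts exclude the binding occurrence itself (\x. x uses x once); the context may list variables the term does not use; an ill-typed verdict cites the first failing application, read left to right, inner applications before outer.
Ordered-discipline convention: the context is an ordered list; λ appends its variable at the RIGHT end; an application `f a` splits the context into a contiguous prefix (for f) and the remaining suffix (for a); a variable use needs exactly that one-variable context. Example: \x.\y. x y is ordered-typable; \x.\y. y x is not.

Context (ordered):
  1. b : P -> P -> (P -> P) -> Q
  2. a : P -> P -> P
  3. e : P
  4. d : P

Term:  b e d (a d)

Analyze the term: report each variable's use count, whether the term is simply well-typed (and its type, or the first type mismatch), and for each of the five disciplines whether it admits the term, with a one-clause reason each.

use counts: b: 1, a: 1, e: 1, d: 2
order of uses: b, e, d, a, d
typing: ✓ — Q
ordered ✗ (repeated use of d ×2)
linear ✗ (repeated use of d ×2)
affine ✗ (repeated use of d ×2)
relevant ✓ (none of b, a, e, d goes unused)
unrestricted ✓ (typability at Q is all that's needed)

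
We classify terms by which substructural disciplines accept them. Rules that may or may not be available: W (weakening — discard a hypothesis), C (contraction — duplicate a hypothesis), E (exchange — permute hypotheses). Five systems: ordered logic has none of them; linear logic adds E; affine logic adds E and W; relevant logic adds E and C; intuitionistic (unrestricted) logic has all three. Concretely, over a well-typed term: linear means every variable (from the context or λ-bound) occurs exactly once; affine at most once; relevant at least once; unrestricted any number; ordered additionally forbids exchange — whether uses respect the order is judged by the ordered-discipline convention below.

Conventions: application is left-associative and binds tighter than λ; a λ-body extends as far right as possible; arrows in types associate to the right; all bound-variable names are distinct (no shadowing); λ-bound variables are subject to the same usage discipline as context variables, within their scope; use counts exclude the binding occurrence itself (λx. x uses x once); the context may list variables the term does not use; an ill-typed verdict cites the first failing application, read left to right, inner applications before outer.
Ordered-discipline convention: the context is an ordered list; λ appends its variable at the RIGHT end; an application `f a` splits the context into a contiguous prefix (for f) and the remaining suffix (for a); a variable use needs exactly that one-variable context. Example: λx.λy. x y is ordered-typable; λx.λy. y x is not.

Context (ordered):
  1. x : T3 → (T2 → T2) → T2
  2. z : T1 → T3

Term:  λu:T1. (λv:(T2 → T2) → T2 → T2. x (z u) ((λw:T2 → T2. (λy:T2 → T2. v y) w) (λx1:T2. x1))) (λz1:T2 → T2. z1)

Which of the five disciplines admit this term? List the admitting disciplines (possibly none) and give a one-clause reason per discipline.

admitting disciplines: ordered, linear, affine, relevant, unrestricted
variable uses: x: 1; z: 1; u (λ-bound): 1; v (λ-bound): 1; w (λ-bound): 1; y (λ-bound): 1; x1 (λ-bound): 1; z1 (λ-bound): 1
uses in reading order: x, z, u, v, y, w, x1, z1
typing: well-typed — term : T1 → T2
ordered ✓ (x, z, u, v, w, y, x1, z1: once each, no exchange needed)
linear ✓ (exactly-once usage across x, z, u, v, w, y, x1, z1)
affine ✓ (no duplicate uses among x, z, u, v, w, y, x1, z1)
relevant ✓ (at least one use each (x, z, u, v, w, y, x1, z1))
unrestricted ✓ (typability at T1 → T2 is all that's needed)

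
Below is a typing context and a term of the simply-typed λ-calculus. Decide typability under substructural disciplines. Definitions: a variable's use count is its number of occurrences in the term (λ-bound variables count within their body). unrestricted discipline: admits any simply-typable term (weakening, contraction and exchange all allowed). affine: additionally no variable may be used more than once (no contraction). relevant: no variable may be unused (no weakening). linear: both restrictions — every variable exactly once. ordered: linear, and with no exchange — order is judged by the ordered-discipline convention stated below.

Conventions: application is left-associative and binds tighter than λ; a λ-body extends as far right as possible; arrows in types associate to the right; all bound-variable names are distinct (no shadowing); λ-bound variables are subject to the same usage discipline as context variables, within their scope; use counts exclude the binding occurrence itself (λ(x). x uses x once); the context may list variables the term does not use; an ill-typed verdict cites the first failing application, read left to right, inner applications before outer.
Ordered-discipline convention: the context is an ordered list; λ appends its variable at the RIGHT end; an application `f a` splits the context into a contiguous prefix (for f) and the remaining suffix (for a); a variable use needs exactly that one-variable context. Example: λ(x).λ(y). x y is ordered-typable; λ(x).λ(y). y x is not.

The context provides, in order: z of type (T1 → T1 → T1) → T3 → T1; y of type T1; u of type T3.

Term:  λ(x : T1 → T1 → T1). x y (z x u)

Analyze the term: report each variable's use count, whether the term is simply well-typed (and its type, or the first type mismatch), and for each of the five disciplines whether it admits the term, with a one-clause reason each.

variable uses: z ×1, y ×1, u ×1, x (bound) ×2
left-to-right use order: x, y, z, x, u
typing: ✓ — (T1 → T1 → T1) → T1
ordered ✗ (uses contraction: x ×2)
linear ✗ (uses contraction: x ×2)
affine ✗ (uses contraction: x ×2)
relevant ✓ (every one of z, y, u, x appears)
unrestricted ✓ (typability at (T1 → T1 → T1) → T1 is all that's needed)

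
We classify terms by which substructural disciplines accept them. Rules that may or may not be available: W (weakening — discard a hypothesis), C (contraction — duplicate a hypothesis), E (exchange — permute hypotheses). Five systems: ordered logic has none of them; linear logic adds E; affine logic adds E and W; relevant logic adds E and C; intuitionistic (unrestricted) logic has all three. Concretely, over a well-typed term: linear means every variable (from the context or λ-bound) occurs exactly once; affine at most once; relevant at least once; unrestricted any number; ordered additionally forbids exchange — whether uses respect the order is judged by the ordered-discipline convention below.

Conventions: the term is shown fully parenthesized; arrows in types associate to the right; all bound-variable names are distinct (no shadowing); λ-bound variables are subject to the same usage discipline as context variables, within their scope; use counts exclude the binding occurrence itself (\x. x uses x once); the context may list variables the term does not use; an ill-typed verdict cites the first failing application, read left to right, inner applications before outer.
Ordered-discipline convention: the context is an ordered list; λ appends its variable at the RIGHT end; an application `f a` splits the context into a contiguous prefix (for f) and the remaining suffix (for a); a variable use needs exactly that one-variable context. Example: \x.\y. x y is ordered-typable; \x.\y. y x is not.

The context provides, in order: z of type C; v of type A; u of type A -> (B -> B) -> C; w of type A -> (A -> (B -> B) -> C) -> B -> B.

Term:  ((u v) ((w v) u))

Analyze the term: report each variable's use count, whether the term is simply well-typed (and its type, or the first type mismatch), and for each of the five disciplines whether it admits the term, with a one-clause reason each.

counts: z: 0, v: 2, u: 2, w: 1
use order (left to right): u, v, w, v, u
typing: the term checks, with type C
ordered: ✗, v ×2, u ×2 used more than once (contraction); unused: z — weakening required
linear: ✗, v ×2, u ×2 used more than once (contraction); unused: z — weakening required
affine: ✗, v ×2, u ×2 used more than once (contraction)
relevant: ✗, unused: z — weakening required
unrestricted: ✓, well-typed at C; no restrictions here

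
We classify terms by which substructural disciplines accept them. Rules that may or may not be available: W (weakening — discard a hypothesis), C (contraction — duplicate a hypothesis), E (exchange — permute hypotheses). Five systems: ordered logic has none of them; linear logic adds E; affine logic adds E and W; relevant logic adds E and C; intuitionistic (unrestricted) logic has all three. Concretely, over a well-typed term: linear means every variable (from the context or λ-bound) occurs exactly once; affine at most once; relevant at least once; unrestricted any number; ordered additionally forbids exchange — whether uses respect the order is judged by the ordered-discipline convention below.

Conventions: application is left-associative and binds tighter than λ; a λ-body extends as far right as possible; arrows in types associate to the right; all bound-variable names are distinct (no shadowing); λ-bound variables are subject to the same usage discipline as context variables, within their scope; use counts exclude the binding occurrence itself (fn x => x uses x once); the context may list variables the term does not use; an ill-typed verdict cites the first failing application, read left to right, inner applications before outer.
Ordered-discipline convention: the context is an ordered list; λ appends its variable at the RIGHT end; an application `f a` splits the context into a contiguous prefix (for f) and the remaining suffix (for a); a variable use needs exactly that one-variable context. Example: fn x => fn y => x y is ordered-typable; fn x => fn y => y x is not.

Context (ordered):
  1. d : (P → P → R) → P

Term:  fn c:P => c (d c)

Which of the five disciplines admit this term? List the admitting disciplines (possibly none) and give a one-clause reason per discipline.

admitted by: none
use counts: d=1, c (λ-bound)=2
left-to-right use order: c, d, c
typing: ill-typed: an argument P mismatches the expected P → P → R
ordered: ✗ — the type mismatch rejects it
linear: ✗ — not simply typable
affine: ✗ — fails simple typing
relevant: ✗ — a type mismatch blocks all five
unrestricted: ✗ — the type mismatch rejects it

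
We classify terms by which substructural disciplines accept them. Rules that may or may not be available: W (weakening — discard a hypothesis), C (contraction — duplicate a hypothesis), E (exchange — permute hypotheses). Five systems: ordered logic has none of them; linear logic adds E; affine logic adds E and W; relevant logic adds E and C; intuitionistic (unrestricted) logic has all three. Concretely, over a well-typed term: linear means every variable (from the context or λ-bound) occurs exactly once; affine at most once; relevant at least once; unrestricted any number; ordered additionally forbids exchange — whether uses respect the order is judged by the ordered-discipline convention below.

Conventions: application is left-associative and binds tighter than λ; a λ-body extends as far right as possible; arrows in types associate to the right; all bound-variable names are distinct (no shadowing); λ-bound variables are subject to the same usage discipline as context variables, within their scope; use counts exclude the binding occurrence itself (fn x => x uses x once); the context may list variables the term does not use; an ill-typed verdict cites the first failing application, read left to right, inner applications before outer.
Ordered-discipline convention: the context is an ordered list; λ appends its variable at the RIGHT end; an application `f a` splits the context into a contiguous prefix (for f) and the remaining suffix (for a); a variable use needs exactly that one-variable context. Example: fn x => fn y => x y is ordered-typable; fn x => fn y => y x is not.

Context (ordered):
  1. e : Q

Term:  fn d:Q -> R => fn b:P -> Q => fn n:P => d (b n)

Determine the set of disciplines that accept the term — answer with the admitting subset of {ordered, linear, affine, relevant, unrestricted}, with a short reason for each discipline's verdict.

admitted in: affine, unrestricted
variable uses: e: 0, d (λ-bound): 1, b (λ-bound): 1, n (λ-bound): 1
order of uses: d, b, n
typing: the term checks, with type (Q -> R) -> (P -> Q) -> P -> R
ordered: ✗ — e left unused
linear: ✗ — e left unused
affine: ✓ — at most one use each (e, d, b, n)
relevant: ✗ — e left unused
unrestricted: ✓ — well-typed at (Q -> R) -> (P -> Q) -> P -> R; no restrictions here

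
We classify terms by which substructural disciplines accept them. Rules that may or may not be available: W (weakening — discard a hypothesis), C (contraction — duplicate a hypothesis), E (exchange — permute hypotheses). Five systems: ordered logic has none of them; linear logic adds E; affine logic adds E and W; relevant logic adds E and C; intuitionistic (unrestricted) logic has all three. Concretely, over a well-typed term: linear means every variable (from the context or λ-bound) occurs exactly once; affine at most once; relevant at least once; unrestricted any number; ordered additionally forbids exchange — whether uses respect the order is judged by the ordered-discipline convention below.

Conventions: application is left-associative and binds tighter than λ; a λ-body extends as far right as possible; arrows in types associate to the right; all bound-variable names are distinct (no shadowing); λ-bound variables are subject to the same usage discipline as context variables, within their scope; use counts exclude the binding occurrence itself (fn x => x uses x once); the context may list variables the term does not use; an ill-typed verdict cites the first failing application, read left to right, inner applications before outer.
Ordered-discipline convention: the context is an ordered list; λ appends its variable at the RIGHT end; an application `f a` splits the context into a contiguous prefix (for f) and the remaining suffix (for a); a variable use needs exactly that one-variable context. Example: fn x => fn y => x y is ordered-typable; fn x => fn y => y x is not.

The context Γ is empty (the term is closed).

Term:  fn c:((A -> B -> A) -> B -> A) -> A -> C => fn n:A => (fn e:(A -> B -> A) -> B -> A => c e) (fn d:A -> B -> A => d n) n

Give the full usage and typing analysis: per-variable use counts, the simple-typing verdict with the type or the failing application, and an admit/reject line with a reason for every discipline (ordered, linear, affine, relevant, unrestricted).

use counts: c (λ-bound): 1×, n (λ-bound): 2×, e (λ-bound): 1×, d (λ-bound): 1×
uses in reading order: c, e, d, n, n
typing: ✓ — (((A -> B -> A) -> B -> A) -> A -> C) -> A -> C
ordered: ✗, n ×2 used more than once (contraction)
linear: ✗, n ×2 used more than once (contraction)
affine: ✗, n ×2 used more than once (contraction)
relevant: ✓, every one of c, n, e, d appears
unrestricted: ✓, simply typable at (((A -> B -> A) -> B -> A) -> A -> C) -> A -> C; W, C, E all held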